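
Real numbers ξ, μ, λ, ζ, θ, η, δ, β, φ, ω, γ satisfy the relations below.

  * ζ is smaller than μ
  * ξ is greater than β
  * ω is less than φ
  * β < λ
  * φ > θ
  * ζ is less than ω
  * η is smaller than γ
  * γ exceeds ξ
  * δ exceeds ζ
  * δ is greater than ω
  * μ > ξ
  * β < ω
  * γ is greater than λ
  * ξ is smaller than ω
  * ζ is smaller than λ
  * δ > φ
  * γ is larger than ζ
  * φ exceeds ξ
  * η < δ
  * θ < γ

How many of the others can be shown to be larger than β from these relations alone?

From β the given relations immediately reach ξ, λ, ω.
From those, γ, φ, δ, μ — 7 in total.
No other element is forced above β by the given relations, so the count is 7.

7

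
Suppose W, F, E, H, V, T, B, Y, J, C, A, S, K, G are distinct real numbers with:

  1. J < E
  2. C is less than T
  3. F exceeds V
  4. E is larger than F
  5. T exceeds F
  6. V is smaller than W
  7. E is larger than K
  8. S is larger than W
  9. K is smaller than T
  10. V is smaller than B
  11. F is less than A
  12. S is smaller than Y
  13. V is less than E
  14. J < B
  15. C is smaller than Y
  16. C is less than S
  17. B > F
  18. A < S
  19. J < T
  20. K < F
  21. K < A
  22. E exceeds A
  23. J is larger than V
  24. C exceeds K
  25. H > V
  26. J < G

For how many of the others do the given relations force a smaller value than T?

5

From T the given relations immediately reach K, C, J, F.
From those, V — 5 in total.
No other element is forced below T by the given relations, so the count is 5.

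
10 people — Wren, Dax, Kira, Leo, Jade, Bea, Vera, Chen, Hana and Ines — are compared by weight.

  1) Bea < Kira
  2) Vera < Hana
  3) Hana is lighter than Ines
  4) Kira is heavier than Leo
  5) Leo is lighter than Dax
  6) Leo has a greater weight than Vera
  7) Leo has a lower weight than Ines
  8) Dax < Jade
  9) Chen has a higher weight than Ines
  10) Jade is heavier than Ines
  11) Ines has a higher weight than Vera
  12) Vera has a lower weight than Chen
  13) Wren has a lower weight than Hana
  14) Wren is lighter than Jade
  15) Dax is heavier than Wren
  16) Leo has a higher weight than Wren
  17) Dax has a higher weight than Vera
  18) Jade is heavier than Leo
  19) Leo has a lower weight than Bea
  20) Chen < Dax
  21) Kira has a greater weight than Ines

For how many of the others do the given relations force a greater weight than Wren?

8

Directly above Wren: Leo, Hana, Dax, Jade.
One step further: Bea, Ines, Kira (7 so far).
One step further: Chen (8 so far).
Nothing else is reachable above Wren; 8 in all.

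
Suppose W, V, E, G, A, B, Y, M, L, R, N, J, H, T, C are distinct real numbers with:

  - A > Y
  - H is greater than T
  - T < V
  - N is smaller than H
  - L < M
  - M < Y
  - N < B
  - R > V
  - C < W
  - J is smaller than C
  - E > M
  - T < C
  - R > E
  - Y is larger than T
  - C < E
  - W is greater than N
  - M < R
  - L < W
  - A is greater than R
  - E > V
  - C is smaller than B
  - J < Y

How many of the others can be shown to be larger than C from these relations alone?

Directly above C: E, B, W.
One step further: R (4 so far).
One step further: A (5 so far).
Nothing else is reachable above C; 5 in all.

5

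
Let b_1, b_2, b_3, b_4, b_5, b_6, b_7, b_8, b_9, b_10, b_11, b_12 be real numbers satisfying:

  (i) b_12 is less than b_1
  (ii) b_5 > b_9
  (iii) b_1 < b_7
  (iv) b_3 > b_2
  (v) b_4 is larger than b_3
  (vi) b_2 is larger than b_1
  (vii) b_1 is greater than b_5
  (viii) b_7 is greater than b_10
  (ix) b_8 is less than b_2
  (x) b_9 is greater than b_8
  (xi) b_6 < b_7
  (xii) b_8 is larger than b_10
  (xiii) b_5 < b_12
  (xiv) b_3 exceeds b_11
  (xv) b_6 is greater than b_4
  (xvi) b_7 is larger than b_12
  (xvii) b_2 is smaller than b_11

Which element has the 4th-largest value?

b_3

The consecutive relations fix a unique order: b_10 < b_8 < b_9 < b_5 < b_12 < b_1 < b_2 < b_11 < b_3 < b_4 < b_6 < b_7.
Counting 4 from the largest end gives b_3.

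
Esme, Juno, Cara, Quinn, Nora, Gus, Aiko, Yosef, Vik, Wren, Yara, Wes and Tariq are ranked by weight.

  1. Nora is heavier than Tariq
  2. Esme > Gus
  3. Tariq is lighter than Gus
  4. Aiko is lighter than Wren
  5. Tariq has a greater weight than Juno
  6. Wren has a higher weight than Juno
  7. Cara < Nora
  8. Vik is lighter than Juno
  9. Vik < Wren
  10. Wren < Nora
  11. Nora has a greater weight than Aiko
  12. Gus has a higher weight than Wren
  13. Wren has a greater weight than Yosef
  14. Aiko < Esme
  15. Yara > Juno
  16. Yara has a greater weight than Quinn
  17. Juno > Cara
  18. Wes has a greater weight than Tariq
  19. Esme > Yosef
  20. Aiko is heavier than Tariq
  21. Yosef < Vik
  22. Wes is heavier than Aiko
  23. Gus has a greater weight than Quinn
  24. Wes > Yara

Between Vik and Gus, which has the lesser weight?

Vik

Vik < Juno < Tariq < Aiko < Wren < Gus, by transitivity through Juno, Tariq, Aiko, Wren.
So Vik < Gus; Vik is the lighter of the two.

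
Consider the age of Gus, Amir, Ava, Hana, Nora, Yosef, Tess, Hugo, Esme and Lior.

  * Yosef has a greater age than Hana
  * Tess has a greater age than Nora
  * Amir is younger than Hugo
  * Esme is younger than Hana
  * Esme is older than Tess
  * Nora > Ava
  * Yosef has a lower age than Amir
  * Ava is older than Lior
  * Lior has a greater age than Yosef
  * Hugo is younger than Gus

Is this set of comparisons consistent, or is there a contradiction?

inconsistent

Chaining the given relations yields Lior < Ava < Nora < Tess < Esme < Hana < Yosef, so Lior < Yosef. But one relation states Yosef < Lior. These cannot both hold.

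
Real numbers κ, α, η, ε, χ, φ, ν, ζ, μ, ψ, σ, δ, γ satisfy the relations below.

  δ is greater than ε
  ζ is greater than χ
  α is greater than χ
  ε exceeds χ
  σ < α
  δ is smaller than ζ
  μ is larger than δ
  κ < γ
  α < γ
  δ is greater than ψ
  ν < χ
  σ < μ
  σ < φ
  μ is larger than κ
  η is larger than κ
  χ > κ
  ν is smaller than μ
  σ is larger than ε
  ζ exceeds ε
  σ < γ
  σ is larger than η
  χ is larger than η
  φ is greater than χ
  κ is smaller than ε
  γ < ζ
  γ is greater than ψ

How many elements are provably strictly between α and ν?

3

The relations place ν below α. An element lies strictly between them when it is forced above ν and also forced below α.
Above ν: {χ, ε, δ, σ, φ, μ, γ, ζ}. Below α: {κ, η, χ, ε, σ}.
Intersection: {χ, ε, σ} — 3.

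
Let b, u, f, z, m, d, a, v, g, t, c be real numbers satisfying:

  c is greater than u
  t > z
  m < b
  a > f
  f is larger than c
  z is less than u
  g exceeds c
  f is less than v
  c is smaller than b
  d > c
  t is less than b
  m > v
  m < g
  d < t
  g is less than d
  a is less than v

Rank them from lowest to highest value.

Nothing is placed below z, so it is least; from there z < u; u < c; c < f; f < a; a < v; v < m; m < g; g < d; d < t; t < b, each given directly.

z < u < c < f < a < v < m < g < d < t < b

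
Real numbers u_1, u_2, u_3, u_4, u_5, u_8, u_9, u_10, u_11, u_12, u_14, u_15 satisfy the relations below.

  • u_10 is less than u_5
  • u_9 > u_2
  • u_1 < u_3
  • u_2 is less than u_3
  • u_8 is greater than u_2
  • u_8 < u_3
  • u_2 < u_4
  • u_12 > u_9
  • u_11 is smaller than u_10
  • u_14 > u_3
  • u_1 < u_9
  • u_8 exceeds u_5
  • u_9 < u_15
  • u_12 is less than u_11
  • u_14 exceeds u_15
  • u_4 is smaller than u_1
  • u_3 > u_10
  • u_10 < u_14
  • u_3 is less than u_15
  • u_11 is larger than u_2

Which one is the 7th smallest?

u_10

Piecing the relations together gives one ordering: u_2 < u_4 < u_1 < u_9 < u_12 < u_11 < u_10 < u_5 < u_8 < u_3 < u_15 < u_14.
The 7th smallest is u_10.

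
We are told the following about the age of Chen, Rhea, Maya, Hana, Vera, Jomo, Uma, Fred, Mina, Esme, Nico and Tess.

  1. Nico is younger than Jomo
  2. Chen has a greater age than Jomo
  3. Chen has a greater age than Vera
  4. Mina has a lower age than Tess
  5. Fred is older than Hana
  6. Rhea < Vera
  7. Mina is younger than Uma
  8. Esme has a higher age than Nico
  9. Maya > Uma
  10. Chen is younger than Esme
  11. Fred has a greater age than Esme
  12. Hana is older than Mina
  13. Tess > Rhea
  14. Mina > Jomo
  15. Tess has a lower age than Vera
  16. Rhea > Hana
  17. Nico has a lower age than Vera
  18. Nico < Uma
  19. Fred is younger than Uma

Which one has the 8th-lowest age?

Chen

Chaining the given pairs: Nico < Jomo < Mina < Hana < Rhea < Tess < Vera < Chen < Esme < Fred < Uma < Maya.
Counting 8 from the smallest end gives Chen.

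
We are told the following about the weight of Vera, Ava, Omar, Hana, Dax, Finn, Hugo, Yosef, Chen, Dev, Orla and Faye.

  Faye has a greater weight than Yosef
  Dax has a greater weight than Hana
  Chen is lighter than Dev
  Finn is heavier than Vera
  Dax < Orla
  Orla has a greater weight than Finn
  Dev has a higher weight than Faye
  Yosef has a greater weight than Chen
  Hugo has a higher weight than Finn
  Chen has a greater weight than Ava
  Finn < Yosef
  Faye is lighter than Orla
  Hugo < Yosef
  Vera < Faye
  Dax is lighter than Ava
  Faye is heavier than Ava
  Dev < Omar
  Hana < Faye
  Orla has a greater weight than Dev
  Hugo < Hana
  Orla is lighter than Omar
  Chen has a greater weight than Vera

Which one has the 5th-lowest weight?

Dax

Piecing the relations together gives one ordering: Vera < Finn < Hugo < Hana < Dax < Ava < Chen < Yosef < Faye < Dev < Orla < Omar.
The 5th smallest is Dax.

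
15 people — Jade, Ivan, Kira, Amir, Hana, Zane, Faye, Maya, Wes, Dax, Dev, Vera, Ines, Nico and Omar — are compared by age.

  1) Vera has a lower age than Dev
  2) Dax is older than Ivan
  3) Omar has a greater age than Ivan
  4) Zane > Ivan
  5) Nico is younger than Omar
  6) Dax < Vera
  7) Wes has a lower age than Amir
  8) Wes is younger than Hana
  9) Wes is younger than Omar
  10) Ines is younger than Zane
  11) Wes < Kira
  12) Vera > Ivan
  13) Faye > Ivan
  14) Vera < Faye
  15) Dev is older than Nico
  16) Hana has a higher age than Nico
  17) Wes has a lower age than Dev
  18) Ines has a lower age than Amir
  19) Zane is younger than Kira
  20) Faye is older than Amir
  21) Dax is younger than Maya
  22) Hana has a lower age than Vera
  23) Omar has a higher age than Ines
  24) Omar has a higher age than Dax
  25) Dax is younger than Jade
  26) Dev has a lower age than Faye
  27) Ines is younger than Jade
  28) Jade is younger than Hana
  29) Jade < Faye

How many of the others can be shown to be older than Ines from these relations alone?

9

Directly above Ines: Amir, Zane, Jade, Omar.
One step further: Hana, Kira, Faye (7 so far).
One step further: Vera (8 so far).
One step further: Dev (9 so far).
Nothing else is reachable above Ines; 9 in all.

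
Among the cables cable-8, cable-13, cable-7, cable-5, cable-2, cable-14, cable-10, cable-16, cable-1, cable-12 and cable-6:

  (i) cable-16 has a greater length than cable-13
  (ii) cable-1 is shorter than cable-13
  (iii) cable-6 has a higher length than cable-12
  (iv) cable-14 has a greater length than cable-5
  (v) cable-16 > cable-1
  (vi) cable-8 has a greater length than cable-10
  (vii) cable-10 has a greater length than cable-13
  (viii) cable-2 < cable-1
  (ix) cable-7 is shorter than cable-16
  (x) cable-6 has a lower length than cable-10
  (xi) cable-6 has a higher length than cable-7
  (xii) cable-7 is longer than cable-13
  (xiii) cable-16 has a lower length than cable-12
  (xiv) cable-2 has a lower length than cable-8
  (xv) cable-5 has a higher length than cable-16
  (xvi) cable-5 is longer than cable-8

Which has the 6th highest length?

cable-12

Piecing the relations together gives one ordering: cable-2 < cable-1 < cable-13 < cable-7 < cable-16 < cable-12 < cable-6 < cable-10 < cable-8 < cable-5 < cable-14.
Counting 6 from the largest end gives cable-12.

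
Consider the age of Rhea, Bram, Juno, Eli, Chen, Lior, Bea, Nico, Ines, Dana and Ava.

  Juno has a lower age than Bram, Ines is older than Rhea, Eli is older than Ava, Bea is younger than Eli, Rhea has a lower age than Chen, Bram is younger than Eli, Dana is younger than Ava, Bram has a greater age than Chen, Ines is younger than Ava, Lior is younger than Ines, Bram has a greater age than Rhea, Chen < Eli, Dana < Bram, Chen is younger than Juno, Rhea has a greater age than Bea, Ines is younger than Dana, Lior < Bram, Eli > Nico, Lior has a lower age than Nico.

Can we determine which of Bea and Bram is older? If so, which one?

Bea < Rhea < Chen < Juno < Bram, by transitivity through Rhea, Chen, Juno.
So Bram is older.

Bram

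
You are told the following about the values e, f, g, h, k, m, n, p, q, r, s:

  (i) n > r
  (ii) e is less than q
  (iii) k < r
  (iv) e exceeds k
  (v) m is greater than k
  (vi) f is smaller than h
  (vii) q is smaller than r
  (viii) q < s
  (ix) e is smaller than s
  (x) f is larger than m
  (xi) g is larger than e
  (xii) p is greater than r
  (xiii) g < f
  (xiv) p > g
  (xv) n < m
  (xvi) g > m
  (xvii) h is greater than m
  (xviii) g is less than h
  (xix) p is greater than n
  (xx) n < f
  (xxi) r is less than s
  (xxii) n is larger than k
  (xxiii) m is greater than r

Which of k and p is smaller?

k < e and e < q give k < q.
Then q < r extends the chain to r.
Then r < n extends the chain to n.
With n < m: k < e < q < r < n < m.
With m < g: k < e < q < r < n < m < g.
Then g < p extends the chain to p.
So k < p; k is the smaller of the two.

k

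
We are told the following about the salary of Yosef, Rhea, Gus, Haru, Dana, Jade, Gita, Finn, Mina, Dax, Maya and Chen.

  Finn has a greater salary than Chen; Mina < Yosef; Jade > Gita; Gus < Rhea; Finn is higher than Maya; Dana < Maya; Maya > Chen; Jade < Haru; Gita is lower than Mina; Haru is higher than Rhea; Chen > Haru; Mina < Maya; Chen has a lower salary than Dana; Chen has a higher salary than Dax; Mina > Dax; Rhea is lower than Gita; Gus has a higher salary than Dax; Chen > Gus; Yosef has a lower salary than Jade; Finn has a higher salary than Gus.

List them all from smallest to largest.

Dax < Gus < Rhea < Gita < Mina < Yosef < Jade < Haru < Chen < Dana < Maya < Finn

Each adjacent pair is fixed by a given relation: Dax < Gus; Gus < Rhea; Rhea < Gita; Gita < Mina; Mina < Yosef; Yosef < Jade; Jade < Haru; Haru < Chen; Chen < Dana; Dana < Maya; Maya < Finn. Chaining them end to end gives the full order.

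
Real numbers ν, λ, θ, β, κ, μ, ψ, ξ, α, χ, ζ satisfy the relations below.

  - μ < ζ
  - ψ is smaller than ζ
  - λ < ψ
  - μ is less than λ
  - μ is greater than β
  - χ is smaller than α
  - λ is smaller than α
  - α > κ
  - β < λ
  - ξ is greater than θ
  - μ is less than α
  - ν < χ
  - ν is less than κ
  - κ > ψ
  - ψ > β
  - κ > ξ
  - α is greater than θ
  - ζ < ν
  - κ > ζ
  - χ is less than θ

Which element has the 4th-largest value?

θ

Piecing the relations together gives one ordering: β < μ < λ < ψ < ζ < ν < χ < θ < ξ < κ < α.
The 4th largest is θ.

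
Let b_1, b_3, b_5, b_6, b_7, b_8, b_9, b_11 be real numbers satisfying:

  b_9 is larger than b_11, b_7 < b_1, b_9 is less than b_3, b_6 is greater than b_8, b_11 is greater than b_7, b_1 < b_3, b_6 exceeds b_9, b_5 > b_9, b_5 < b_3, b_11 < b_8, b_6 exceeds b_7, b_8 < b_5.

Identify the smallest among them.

b_7

Chaining upward from b_7: directly above it, b_11, b_1, b_6; then b_9, b_8, b_3; then b_5.
That covers every other element, and nothing is given below b_7, so b_7 is the smallest.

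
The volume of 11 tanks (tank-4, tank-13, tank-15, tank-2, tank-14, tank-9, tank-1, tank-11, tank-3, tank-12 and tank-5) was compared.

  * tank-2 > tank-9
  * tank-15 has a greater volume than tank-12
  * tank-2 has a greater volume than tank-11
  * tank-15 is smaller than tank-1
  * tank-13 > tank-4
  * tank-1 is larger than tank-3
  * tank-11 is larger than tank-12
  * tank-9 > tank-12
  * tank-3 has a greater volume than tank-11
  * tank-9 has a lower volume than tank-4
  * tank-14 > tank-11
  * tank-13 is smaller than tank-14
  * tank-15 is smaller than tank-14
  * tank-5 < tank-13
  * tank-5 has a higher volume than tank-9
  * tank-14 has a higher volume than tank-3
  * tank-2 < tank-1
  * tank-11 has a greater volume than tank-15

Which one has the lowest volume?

Chaining upward from tank-12: directly above it, tank-15, tank-11, tank-9; then tank-2, tank-4, tank-3, tank-1, tank-5, tank-14; then tank-13.
That covers every other element, and nothing is given below tank-12, so tank-12 is the lowest volume.

tank-12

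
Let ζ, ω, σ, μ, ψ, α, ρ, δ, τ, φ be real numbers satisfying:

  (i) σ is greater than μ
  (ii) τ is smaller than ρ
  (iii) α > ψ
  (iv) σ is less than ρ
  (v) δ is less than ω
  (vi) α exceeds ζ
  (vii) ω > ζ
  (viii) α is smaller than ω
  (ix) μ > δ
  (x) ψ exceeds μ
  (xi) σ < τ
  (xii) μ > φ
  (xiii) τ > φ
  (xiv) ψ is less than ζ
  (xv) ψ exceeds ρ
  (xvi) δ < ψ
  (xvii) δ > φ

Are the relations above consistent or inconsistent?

Every relation is compatible with φ < δ < μ < σ < τ < ρ < ψ < ζ < α < ω; the set is consistent.

consistent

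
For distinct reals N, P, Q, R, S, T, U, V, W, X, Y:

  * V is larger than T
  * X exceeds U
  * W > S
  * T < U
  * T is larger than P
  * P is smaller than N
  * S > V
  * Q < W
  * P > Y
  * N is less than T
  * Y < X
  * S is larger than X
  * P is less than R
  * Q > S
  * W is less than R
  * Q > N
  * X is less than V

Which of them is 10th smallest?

The consecutive relations fix a unique order: Y < P < N < T < U < X < V < S < Q < W < R.
The 10th smallest is W.

W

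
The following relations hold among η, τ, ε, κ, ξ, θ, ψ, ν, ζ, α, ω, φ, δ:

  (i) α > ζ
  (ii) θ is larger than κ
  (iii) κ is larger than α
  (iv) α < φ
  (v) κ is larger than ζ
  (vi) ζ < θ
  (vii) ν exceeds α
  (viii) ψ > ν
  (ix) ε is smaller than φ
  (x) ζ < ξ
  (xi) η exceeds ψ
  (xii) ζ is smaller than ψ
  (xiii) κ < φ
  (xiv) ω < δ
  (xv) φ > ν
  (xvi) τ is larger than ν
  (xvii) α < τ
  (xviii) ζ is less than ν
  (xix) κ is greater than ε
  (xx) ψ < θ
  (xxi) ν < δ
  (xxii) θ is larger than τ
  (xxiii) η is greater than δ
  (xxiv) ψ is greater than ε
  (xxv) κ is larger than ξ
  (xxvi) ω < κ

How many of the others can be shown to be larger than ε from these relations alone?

5

From ε the given relations immediately reach ψ, κ, φ.
From those, η, θ — 5 in total.
Nothing else is reachable above ε; 5 in all.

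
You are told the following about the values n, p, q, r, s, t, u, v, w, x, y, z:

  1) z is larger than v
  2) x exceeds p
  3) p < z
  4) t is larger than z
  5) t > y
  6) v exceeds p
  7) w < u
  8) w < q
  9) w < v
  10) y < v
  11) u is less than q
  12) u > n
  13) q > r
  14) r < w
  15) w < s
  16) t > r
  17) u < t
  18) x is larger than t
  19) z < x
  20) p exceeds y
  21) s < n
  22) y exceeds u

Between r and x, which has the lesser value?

r

The relevant relations are r < w; w < s; s < n; n < u; u < y; y < p; p < v; v < z; z < t; t < x.
Together: r < w < s < n < u < y < p < v < z < t < x.
So r < x; r is the smaller of the two.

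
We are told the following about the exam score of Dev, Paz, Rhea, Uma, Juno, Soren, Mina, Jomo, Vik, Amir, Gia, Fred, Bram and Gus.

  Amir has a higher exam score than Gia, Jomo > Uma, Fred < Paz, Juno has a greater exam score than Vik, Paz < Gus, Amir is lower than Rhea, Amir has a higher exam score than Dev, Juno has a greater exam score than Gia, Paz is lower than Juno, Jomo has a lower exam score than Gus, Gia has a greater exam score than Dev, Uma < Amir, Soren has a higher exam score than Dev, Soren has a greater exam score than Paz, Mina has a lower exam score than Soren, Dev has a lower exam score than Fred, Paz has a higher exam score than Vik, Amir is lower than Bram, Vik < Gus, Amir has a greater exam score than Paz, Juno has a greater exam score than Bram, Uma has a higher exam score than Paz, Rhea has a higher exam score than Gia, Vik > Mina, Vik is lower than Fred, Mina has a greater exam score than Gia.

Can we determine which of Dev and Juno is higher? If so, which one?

Juno

Dev < Gia and Gia < Mina give Dev < Mina.
With Mina < Vik: Dev < Gia < Mina < Vik.
Then Vik < Fred extends the chain to Fred.
With Fred < Paz: Dev < Gia < Mina < Vik < Fred < Paz.
Then Paz < Uma extends the chain to Uma.
Then Uma < Amir extends the chain to Amir.
With Amir < Bram: Dev < Gia < Mina < Vik < Fred < Paz < Uma < Amir < Bram.
With Bram < Juno: Dev < Gia < Mina < Vik < Fred < Paz < Uma < Amir < Bram < Juno.
So Juno is higher.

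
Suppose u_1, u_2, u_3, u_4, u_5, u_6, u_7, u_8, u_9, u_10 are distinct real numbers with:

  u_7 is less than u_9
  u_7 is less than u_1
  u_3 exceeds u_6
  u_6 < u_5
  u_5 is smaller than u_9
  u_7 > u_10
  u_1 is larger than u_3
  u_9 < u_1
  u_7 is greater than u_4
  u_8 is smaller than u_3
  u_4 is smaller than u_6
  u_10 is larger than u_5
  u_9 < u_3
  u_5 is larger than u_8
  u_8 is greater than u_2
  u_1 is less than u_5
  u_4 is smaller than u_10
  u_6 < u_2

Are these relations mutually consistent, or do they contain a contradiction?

inconsistent

We have u_1 < u_5 stated directly, yet also u_5 < u_10 < u_7 < u_9 < u_3 < u_1 by chaining the others — so u_5 < u_1. Contradiction.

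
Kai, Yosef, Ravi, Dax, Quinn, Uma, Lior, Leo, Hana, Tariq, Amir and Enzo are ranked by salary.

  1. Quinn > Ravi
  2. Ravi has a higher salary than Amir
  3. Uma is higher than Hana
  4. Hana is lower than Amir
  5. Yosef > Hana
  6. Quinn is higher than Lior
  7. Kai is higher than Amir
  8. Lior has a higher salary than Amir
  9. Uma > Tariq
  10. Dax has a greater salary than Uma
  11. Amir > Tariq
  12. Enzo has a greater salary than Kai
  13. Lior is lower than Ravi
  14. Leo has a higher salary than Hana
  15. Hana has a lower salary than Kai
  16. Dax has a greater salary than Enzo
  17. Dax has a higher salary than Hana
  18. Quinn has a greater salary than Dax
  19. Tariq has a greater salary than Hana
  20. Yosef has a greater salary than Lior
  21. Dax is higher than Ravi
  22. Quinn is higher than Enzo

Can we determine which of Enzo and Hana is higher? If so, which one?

Chaining the given relations: Hana < Tariq < Amir < Kai < Enzo.
So Enzo is higher.

Enzo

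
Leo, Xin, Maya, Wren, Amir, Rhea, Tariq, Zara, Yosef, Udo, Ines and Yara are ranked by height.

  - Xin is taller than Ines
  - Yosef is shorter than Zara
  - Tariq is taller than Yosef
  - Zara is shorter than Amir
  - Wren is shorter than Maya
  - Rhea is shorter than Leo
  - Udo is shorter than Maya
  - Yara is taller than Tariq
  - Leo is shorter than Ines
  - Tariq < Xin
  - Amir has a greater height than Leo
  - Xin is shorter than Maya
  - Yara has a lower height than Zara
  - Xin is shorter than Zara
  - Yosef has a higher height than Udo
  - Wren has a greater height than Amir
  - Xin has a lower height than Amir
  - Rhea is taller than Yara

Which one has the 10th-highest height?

Tariq

The consecutive relations fix a unique order: Udo < Yosef < Tariq < Yara < Rhea < Leo < Ines < Xin < Zara < Amir < Wren < Maya.
Counting 10 from the largest end gives Tariq.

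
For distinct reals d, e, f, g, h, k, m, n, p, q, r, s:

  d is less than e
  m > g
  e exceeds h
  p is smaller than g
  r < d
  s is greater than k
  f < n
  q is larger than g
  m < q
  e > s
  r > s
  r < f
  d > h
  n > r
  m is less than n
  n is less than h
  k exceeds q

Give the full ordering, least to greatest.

Nothing is placed below p, so it is least; from there p < g; g < m; m < q; q < k; k < s; s < r; r < f; f < n; n < h; h < d; d < e, each given directly.

p < g < m < q < k < s < r < f < n < h < d < e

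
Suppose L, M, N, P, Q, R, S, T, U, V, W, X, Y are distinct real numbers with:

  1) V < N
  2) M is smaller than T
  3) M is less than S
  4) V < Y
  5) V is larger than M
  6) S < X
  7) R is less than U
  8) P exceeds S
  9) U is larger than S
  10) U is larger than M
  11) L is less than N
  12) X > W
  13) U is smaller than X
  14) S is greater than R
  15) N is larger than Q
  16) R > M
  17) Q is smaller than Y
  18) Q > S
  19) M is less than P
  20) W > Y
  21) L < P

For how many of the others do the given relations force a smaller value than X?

The elements the relations force below X are M, V, R, S, Q, Y, U, W — no chain reaches any other.
That is 8.

8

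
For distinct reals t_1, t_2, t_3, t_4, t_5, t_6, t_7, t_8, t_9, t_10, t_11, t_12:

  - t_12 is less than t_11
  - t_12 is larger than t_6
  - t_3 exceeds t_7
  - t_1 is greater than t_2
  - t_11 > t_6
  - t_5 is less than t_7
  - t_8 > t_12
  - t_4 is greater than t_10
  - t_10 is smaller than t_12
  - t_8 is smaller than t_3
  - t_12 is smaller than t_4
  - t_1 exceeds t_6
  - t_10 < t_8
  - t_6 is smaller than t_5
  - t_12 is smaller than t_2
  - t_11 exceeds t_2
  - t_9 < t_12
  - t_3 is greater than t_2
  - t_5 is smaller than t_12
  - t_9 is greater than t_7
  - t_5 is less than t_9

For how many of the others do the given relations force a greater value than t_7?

From t_7 the given relations immediately reach t_9, t_3.
From those, t_12 — 3 in total.
From those, t_2, t_11, t_4, t_8 — 7 in total.
From those, t_1 — 8 in total.
No other element is forced above t_7 by the given relations, so the count is 8.

8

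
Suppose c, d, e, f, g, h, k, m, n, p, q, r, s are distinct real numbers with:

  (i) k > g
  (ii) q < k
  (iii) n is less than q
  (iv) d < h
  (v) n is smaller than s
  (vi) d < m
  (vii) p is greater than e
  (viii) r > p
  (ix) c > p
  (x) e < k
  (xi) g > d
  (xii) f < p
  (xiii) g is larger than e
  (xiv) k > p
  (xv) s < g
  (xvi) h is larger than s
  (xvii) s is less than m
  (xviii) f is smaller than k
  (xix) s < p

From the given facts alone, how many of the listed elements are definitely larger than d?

From d the given relations immediately reach g, h, m.
From those, k — 4 in total.
Nothing else is reachable above d; 4 in all.

4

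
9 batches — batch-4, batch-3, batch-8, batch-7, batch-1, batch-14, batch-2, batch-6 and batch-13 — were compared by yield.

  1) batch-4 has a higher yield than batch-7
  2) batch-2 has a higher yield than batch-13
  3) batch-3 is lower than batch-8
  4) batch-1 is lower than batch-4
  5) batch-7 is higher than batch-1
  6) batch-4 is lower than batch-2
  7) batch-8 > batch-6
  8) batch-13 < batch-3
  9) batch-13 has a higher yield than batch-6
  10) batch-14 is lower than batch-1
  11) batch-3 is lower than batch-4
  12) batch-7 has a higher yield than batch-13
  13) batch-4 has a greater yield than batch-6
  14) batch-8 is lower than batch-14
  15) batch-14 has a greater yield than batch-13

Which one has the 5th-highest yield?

Chaining the given pairs: batch-6 < batch-13 < batch-3 < batch-8 < batch-14 < batch-1 < batch-7 < batch-4 < batch-2.
Counting 5 from the largest end gives batch-14.

batch-14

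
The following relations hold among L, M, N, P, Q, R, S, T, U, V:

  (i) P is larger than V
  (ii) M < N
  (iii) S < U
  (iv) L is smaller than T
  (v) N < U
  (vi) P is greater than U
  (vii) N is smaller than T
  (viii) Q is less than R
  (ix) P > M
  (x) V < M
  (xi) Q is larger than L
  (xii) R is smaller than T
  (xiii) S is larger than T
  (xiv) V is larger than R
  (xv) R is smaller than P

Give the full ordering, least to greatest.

L < Q < R < V < M < N < T < S < U < P

The consecutive links are each given: L < Q; Q < R; R < V; V < M; M < N; N < T; T < S; S < U; U < P.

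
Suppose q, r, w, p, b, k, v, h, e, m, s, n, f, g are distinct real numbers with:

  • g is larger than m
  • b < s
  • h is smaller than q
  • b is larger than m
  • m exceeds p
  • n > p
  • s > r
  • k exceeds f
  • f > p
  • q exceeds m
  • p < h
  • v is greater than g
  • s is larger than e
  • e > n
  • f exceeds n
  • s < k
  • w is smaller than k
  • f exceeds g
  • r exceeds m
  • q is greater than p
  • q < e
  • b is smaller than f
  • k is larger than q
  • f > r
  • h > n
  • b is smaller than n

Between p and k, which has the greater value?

p < m < b < n < h < q < e < s < k, by transitivity through m, b, n, h, q, e, s.
So p < k; k is the larger of the two.

k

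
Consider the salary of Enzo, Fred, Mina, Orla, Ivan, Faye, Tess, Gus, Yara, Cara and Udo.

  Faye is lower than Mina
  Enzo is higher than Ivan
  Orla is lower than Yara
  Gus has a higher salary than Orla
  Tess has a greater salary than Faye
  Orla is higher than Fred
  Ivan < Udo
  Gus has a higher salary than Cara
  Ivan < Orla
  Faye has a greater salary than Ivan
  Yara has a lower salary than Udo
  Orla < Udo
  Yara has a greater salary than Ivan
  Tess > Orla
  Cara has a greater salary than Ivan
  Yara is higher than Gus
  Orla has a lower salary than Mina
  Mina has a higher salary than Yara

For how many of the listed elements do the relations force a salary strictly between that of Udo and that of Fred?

3

Chaining upward from Fred reaches: Orla, Gus, Yara, Mina, Tess.
Chaining downward from Udo reaches: Ivan, Cara, Orla, Gus, Yara.
Strictly between Fred and Udo are those in both lists: Orla, Gus, Yara — 3 elements.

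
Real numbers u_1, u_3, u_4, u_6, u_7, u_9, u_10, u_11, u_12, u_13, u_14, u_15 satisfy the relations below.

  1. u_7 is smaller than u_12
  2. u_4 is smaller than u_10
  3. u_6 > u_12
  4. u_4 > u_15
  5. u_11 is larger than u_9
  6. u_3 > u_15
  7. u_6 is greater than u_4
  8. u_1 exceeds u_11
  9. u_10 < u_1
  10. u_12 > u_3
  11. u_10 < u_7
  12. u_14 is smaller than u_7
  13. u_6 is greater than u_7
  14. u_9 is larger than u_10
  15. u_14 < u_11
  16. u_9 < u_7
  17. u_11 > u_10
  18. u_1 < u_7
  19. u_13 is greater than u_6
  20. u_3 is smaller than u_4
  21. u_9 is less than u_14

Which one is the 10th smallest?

u_12

Chaining the given pairs: u_15 < u_3 < u_4 < u_10 < u_9 < u_14 < u_11 < u_1 < u_7 < u_12 < u_6 < u_13.
The 10th smallest is u_12.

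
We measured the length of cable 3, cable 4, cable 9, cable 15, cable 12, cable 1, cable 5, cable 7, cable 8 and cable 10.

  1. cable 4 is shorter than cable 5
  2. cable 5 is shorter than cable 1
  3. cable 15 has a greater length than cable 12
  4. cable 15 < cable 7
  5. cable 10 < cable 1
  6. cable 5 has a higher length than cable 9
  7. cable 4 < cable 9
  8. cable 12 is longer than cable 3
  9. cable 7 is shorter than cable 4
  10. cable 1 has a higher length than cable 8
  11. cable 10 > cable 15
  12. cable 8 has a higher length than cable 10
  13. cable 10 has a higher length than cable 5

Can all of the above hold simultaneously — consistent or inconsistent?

consistent

Every relation is compatible with cable 3 < cable 12 < cable 15 < cable 7 < cable 4 < cable 9 < cable 5 < cable 10 < cable 8 < cable 1; the set is consistent.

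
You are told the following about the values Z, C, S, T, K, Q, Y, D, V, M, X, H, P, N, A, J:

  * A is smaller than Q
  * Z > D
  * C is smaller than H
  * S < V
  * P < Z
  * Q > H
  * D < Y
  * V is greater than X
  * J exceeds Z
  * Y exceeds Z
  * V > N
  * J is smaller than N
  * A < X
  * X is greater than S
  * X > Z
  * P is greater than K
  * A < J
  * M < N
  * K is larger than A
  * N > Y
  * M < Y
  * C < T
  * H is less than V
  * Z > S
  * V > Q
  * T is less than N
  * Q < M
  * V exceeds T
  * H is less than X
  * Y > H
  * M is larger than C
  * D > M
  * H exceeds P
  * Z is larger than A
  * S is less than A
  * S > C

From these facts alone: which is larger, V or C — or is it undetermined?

V

C < S < A < K < P < H < Q < M < D < Z < J < N < V, by transitivity through S, A, K, P, H, Q, M, D, Z, J, N.
So V is larger.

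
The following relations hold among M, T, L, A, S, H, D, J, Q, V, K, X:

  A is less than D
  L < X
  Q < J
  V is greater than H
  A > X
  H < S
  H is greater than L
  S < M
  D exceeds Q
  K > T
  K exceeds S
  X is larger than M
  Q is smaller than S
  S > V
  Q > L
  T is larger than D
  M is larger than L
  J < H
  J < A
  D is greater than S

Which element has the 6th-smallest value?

S

Piecing the relations together gives one ordering: L < Q < J < H < V < S < M < X < A < D < T < K.
Counting 6 from the smallest end gives S.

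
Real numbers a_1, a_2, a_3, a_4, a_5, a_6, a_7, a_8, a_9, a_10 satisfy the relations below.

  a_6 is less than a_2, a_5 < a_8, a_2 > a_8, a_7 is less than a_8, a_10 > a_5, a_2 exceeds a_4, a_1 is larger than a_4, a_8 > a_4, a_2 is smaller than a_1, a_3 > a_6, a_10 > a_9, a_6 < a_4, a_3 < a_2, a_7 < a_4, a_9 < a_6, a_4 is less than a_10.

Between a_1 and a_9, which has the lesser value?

a_9 < a_6 and a_6 < a_4 give a_9 < a_4.
Then a_4 < a_8 extends the chain to a_8.
With a_8 < a_2: a_9 < a_6 < a_4 < a_8 < a_2.
With a_2 < a_1: a_9 < a_6 < a_4 < a_8 < a_2 < a_1.
So a_9 < a_1; a_9 is the smaller of the two.

a_9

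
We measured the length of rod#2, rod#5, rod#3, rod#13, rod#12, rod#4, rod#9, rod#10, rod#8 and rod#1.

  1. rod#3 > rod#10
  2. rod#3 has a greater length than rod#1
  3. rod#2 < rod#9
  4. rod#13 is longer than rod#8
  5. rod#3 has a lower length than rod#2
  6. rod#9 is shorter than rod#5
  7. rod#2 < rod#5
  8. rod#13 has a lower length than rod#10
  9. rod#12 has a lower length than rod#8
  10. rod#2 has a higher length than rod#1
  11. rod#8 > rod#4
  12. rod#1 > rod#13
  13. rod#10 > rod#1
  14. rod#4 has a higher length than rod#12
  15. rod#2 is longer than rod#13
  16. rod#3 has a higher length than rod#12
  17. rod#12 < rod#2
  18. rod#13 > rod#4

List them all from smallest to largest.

rod#12 < rod#4 < rod#8 < rod#13 < rod#1 < rod#10 < rod#3 < rod#2 < rod#9 < rod#5

The consecutive links are each given: rod#12 < rod#4; rod#4 < rod#8; rod#8 < rod#13; rod#13 < rod#1; rod#1 < rod#10; rod#10 < rod#3; rod#3 < rod#2; rod#2 < rod#9; rod#9 < rod#5.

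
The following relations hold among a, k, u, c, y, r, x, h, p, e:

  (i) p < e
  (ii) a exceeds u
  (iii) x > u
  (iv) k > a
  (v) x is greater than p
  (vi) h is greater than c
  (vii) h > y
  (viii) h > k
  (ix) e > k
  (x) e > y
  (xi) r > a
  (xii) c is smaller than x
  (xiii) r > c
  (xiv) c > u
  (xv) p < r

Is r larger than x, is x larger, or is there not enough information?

Following every chain through x: below x we get u, c, p.
r is not reached, and no chain runs the other way from r to x.
So the given relations leave the order of x and r undetermined.

undetermined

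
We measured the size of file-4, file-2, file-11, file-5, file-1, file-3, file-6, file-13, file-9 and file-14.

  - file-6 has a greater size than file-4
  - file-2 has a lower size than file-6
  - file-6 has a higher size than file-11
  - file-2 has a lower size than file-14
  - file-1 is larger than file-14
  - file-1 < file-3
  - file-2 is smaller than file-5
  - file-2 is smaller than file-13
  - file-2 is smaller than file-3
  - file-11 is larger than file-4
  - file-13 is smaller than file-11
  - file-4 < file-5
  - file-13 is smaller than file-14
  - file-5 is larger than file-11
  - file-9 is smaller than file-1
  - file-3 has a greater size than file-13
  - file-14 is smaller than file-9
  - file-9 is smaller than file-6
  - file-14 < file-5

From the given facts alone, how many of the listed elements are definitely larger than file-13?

7

From file-13 the given relations immediately reach file-11, file-14, file-3.
From those, file-9, file-6, file-5, file-1 — 7 in total.
No other element is forced above file-13 by the given relations, so the count is 7.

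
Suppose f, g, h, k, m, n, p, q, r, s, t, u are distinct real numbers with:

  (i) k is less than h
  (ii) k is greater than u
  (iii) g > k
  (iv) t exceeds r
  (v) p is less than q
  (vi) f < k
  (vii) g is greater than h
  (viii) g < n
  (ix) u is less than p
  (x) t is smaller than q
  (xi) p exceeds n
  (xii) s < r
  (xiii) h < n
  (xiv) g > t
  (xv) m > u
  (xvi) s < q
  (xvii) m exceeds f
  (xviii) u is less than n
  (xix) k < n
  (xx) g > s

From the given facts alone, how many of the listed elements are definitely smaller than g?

The elements the relations force below g are u, f, k, h, s, r, t — no chain reaches any other.
That is 7.

7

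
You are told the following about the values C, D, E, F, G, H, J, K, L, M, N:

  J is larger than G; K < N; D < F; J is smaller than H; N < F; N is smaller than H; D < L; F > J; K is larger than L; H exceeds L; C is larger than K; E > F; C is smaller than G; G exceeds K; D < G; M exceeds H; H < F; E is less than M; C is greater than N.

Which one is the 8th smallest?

Chaining the given pairs: D < L < K < N < C < G < J < H < F < E < M.
Counting 8 from the smallest end gives H.

H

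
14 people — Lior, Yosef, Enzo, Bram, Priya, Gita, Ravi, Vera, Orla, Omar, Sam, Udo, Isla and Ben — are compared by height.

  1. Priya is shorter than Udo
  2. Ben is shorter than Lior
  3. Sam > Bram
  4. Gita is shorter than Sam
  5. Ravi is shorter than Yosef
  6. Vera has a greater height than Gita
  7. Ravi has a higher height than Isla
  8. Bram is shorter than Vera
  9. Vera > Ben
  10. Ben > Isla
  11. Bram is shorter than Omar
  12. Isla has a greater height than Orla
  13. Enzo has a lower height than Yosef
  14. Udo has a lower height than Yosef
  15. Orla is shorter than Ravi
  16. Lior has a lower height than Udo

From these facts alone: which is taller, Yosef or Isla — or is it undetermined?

Yosef

Isla < Ben and Ben < Lior give Isla < Lior.
Then Lior < Udo extends the chain to Udo.
Then Udo < Yosef extends the chain to Yosef.
So Yosef is taller.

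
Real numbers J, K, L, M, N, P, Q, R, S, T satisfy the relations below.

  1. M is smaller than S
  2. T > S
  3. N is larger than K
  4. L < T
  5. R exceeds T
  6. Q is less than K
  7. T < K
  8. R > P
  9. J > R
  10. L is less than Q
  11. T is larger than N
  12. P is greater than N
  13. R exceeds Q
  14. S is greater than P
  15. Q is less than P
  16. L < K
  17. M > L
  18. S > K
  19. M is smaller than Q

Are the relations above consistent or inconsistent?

Chaining the given relations yields K < N < P < S < T, so K < T. But one relation states T < K. These cannot both hold.

inconsistent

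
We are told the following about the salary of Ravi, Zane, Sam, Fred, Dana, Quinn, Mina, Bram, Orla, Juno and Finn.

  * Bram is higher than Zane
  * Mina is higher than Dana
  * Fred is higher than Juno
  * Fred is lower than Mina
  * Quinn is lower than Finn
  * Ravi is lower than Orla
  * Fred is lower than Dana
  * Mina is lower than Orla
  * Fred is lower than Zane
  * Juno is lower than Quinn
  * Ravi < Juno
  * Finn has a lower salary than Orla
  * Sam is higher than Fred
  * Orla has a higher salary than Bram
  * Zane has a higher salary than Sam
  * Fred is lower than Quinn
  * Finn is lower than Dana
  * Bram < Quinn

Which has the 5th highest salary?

Quinn

Piecing the relations together gives one ordering: Ravi < Juno < Fred < Sam < Zane < Bram < Quinn < Finn < Dana < Mina < Orla.
Counting 5 from the largest end gives Quinn.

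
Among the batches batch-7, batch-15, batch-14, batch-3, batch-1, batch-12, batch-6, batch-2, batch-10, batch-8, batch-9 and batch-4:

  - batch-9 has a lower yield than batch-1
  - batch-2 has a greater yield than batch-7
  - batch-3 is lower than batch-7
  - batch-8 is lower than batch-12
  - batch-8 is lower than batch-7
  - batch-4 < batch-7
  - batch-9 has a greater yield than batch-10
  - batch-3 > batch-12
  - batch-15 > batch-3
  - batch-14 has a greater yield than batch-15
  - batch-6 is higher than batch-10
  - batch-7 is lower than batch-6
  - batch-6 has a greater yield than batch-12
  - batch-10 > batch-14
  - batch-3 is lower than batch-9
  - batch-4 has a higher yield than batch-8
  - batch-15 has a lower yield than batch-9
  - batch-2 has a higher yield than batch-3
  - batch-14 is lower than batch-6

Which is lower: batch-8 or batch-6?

batch-8 < batch-12 < batch-3 < batch-15 < batch-14 < batch-10 < batch-6, by transitivity through batch-12, batch-3, batch-15, batch-14, batch-10.
So batch-8 < batch-6; batch-8 is the lower of the two.

batch-8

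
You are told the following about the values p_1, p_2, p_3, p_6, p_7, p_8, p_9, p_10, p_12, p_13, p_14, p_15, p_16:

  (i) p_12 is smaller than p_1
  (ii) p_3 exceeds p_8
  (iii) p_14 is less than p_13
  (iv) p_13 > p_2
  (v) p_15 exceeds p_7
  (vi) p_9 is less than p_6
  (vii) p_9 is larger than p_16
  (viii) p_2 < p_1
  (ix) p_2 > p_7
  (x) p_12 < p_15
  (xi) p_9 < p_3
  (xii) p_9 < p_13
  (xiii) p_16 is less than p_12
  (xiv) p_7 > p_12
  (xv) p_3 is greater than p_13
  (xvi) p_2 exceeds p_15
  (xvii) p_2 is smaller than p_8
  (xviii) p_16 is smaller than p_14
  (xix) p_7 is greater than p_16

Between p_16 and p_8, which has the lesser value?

p_16

Link the given pairs in sequence: p_16 < p_12; p_12 < p_7; p_7 < p_15; p_15 < p_2; p_2 < p_8.
Chaining these gives p_16 < p_12 < p_7 < p_15 < p_2 < p_8.
So p_16 < p_8; p_16 is the smaller of the two.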